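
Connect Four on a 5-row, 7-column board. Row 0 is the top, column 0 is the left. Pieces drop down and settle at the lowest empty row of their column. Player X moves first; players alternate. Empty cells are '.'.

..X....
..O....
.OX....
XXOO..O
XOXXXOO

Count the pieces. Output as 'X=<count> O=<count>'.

X=8 O=8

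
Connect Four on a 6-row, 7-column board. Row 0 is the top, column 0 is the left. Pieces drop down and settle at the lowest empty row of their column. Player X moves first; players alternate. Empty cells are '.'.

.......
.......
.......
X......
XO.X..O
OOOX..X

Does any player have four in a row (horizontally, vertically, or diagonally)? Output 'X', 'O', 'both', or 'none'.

none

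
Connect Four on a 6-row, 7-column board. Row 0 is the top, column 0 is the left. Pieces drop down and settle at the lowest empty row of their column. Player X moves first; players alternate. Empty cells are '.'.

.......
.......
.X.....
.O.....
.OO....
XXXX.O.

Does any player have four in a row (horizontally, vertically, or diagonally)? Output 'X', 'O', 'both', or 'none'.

X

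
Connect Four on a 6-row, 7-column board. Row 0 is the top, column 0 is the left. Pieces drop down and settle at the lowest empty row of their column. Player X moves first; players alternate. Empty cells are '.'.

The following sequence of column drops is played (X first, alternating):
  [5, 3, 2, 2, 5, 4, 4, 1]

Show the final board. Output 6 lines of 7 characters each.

Move 1: X drops in col 5, lands at row 5
Move 2: O drops in col 3, lands at row 5
Move 3: X drops in col 2, lands at row 5
Move 4: O drops in col 2, lands at row 4
Move 5: X drops in col 5, lands at row 4
Move 6: O drops in col 4, lands at row 5
Move 7: X drops in col 4, lands at row 4
Move 8: O drops in col 1, lands at row 5

Answer: .......
.......
.......
.......
..O.XX.
.OXOOX.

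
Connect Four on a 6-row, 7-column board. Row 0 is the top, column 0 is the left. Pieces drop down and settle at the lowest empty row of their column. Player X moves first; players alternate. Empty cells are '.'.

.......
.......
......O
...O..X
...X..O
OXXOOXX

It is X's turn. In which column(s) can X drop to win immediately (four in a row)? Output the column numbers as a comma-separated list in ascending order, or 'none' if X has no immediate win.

Answer: none

Derivation:
col 0: drop X → no win
col 1: drop X → no win
col 2: drop X → no win
col 3: drop X → no win
col 4: drop X → no win
col 5: drop X → no win
col 6: drop X → no win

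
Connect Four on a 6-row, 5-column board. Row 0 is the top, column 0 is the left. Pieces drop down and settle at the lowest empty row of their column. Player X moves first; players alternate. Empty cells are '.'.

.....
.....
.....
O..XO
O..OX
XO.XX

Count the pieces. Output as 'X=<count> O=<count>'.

X=5 O=5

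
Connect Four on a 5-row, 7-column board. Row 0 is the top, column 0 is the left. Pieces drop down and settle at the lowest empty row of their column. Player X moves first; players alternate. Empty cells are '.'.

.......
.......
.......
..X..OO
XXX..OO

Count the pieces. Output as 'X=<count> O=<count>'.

X=4 O=4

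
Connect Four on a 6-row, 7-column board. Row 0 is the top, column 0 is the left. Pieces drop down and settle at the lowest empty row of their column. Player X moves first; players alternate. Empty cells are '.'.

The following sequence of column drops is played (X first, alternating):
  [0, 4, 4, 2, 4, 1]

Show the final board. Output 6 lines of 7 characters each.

Move 1: X drops in col 0, lands at row 5
Move 2: O drops in col 4, lands at row 5
Move 3: X drops in col 4, lands at row 4
Move 4: O drops in col 2, lands at row 5
Move 5: X drops in col 4, lands at row 3
Move 6: O drops in col 1, lands at row 5

Answer: .......
.......
.......
....X..
....X..
XOO.O..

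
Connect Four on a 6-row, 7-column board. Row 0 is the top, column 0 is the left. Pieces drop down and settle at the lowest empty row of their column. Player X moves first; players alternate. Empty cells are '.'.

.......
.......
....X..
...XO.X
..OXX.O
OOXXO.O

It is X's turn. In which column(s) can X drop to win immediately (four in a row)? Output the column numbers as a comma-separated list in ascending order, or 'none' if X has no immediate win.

col 0: drop X → no win
col 1: drop X → no win
col 2: drop X → no win
col 3: drop X → WIN!
col 4: drop X → no win
col 5: drop X → no win
col 6: drop X → no win

Answer: 3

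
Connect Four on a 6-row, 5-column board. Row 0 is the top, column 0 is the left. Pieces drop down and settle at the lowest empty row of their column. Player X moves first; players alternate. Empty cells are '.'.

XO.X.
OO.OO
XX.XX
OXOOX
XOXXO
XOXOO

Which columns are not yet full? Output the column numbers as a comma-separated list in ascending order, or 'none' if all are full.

Answer: 2,4

Derivation:
col 0: top cell = 'X' → FULL
col 1: top cell = 'O' → FULL
col 2: top cell = '.' → open
col 3: top cell = 'X' → FULL
col 4: top cell = '.' → open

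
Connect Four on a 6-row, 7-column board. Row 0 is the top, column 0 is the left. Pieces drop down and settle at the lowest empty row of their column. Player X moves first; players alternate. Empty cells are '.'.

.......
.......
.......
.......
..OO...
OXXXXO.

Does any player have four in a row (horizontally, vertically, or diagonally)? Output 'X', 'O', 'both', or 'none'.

X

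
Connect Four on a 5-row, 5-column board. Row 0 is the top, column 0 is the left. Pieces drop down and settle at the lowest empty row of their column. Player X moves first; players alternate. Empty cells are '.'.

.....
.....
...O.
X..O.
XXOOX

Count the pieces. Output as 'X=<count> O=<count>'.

X=4 O=4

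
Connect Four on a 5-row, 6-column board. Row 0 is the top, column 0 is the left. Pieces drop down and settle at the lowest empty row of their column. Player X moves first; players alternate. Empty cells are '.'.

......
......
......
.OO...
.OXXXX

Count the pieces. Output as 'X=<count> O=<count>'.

X=4 O=3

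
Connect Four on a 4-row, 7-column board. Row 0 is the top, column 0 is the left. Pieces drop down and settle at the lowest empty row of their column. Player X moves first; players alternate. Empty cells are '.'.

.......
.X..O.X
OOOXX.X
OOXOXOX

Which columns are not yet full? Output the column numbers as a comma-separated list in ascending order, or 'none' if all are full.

Answer: 0,1,2,3,4,5,6

Derivation:
col 0: top cell = '.' → open
col 1: top cell = '.' → open
col 2: top cell = '.' → open
col 3: top cell = '.' → open
col 4: top cell = '.' → open
col 5: top cell = '.' → open
col 6: top cell = '.' → open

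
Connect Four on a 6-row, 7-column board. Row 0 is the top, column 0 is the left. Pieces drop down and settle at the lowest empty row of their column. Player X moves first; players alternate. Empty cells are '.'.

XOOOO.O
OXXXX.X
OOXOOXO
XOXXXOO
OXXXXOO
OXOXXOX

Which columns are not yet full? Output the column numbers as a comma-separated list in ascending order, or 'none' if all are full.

col 0: top cell = 'X' → FULL
col 1: top cell = 'O' → FULL
col 2: top cell = 'O' → FULL
col 3: top cell = 'O' → FULL
col 4: top cell = 'O' → FULL
col 5: top cell = '.' → open
col 6: top cell = 'O' → FULL

Answer: 5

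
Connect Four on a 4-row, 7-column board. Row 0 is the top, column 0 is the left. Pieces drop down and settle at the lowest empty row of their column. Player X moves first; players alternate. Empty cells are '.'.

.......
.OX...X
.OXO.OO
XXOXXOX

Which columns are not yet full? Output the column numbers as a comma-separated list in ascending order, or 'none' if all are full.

col 0: top cell = '.' → open
col 1: top cell = '.' → open
col 2: top cell = '.' → open
col 3: top cell = '.' → open
col 4: top cell = '.' → open
col 5: top cell = '.' → open
col 6: top cell = '.' → open

Answer: 0,1,2,3,4,5,6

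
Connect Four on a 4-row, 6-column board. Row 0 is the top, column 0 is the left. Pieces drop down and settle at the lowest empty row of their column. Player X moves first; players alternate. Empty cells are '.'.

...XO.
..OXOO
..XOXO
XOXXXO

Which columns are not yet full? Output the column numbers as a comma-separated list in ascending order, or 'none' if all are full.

col 0: top cell = '.' → open
col 1: top cell = '.' → open
col 2: top cell = '.' → open
col 3: top cell = 'X' → FULL
col 4: top cell = 'O' → FULL
col 5: top cell = '.' → open

Answer: 0,1,2,5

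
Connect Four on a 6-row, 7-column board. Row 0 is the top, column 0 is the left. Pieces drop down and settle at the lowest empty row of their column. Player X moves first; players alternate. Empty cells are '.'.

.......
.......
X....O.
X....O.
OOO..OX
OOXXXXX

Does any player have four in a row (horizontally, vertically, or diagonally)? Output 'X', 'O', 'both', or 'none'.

X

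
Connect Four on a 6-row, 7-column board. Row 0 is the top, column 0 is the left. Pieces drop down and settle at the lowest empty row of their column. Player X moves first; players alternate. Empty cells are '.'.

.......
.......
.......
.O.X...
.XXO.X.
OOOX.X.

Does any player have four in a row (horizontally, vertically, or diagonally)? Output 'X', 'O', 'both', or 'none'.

none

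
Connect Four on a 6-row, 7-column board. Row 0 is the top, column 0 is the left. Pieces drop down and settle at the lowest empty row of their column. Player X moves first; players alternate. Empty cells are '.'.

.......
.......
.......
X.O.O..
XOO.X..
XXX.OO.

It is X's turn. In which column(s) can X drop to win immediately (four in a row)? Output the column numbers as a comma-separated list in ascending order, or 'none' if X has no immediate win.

col 0: drop X → WIN!
col 1: drop X → no win
col 2: drop X → no win
col 3: drop X → WIN!
col 4: drop X → no win
col 5: drop X → no win
col 6: drop X → no win

Answer: 0,3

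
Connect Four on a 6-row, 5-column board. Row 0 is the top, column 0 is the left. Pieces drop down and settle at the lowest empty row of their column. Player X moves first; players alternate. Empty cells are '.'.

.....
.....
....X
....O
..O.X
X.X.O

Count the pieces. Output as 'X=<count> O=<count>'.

X=4 O=3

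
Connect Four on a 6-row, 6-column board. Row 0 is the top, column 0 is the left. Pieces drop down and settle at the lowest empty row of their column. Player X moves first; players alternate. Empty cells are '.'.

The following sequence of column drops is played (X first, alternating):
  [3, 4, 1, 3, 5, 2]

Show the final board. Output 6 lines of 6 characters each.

Move 1: X drops in col 3, lands at row 5
Move 2: O drops in col 4, lands at row 5
Move 3: X drops in col 1, lands at row 5
Move 4: O drops in col 3, lands at row 4
Move 5: X drops in col 5, lands at row 5
Move 6: O drops in col 2, lands at row 5

Answer: ......
......
......
......
...O..
.XOXOX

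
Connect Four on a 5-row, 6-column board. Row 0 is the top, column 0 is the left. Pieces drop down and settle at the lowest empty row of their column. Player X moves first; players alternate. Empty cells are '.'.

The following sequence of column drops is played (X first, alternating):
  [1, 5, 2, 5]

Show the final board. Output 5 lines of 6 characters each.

Move 1: X drops in col 1, lands at row 4
Move 2: O drops in col 5, lands at row 4
Move 3: X drops in col 2, lands at row 4
Move 4: O drops in col 5, lands at row 3

Answer: ......
......
......
.....O
.XX..O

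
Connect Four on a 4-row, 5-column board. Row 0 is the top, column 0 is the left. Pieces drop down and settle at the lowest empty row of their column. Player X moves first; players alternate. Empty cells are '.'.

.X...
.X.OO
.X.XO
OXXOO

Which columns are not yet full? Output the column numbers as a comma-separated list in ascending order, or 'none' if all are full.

col 0: top cell = '.' → open
col 1: top cell = 'X' → FULL
col 2: top cell = '.' → open
col 3: top cell = '.' → open
col 4: top cell = '.' → open

Answer: 0,2,3,4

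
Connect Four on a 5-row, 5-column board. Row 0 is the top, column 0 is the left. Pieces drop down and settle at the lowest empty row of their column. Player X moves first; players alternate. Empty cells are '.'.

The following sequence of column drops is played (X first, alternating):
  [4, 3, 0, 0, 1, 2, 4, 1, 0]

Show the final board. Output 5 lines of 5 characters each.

Move 1: X drops in col 4, lands at row 4
Move 2: O drops in col 3, lands at row 4
Move 3: X drops in col 0, lands at row 4
Move 4: O drops in col 0, lands at row 3
Move 5: X drops in col 1, lands at row 4
Move 6: O drops in col 2, lands at row 4
Move 7: X drops in col 4, lands at row 3
Move 8: O drops in col 1, lands at row 3
Move 9: X drops in col 0, lands at row 2

Answer: .....
.....
X....
OO..X
XXOOX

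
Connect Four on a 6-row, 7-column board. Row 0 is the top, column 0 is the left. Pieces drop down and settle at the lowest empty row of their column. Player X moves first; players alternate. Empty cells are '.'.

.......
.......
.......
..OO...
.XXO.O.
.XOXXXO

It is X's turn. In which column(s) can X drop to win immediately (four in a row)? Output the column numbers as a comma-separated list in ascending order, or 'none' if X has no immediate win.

Answer: none

Derivation:
col 0: drop X → no win
col 1: drop X → no win
col 2: drop X → no win
col 3: drop X → no win
col 4: drop X → no win
col 5: drop X → no win
col 6: drop X → no win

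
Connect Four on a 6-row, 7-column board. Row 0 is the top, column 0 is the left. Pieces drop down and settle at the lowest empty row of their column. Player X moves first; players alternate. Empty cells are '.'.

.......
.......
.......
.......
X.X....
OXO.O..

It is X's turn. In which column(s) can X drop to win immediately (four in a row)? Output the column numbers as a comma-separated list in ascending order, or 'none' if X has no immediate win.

col 0: drop X → no win
col 1: drop X → no win
col 2: drop X → no win
col 3: drop X → no win
col 4: drop X → no win
col 5: drop X → no win
col 6: drop X → no win

Answer: none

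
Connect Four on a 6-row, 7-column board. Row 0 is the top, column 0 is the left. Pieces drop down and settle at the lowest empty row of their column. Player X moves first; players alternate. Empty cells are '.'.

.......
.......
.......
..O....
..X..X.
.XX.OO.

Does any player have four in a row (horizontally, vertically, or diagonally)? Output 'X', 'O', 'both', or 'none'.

none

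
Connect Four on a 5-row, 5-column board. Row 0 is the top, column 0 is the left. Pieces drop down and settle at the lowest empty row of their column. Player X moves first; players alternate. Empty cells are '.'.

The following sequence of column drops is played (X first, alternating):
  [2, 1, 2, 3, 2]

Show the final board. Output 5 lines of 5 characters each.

Answer: .....
.....
..X..
..X..
.OXO.

Derivation:
Move 1: X drops in col 2, lands at row 4
Move 2: O drops in col 1, lands at row 4
Move 3: X drops in col 2, lands at row 3
Move 4: O drops in col 3, lands at row 4
Move 5: X drops in col 2, lands at row 2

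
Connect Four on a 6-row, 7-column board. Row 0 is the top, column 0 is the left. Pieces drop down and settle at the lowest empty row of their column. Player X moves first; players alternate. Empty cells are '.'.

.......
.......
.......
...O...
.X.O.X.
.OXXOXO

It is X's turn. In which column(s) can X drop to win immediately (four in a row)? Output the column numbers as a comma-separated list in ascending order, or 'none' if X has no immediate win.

Answer: none

Derivation:
col 0: drop X → no win
col 1: drop X → no win
col 2: drop X → no win
col 3: drop X → no win
col 4: drop X → no win
col 5: drop X → no win
col 6: drop X → no win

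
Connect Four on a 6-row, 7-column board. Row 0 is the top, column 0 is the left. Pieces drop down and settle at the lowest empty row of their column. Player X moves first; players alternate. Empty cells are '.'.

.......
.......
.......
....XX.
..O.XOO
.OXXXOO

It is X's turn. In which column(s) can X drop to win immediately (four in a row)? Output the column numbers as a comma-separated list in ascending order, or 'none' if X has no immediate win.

Answer: 4

Derivation:
col 0: drop X → no win
col 1: drop X → no win
col 2: drop X → no win
col 3: drop X → no win
col 4: drop X → WIN!
col 5: drop X → no win
col 6: drop X → no win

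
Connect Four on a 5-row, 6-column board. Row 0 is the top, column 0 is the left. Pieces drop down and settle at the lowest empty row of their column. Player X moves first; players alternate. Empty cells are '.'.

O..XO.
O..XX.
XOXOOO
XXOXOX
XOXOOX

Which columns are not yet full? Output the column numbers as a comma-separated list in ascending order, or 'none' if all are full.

col 0: top cell = 'O' → FULL
col 1: top cell = '.' → open
col 2: top cell = '.' → open
col 3: top cell = 'X' → FULL
col 4: top cell = 'O' → FULL
col 5: top cell = '.' → open

Answer: 1,2,5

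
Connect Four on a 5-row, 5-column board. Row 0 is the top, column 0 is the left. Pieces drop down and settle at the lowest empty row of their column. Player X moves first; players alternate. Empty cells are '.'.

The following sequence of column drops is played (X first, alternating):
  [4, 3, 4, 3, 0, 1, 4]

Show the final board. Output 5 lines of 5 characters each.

Move 1: X drops in col 4, lands at row 4
Move 2: O drops in col 3, lands at row 4
Move 3: X drops in col 4, lands at row 3
Move 4: O drops in col 3, lands at row 3
Move 5: X drops in col 0, lands at row 4
Move 6: O drops in col 1, lands at row 4
Move 7: X drops in col 4, lands at row 2

Answer: .....
.....
....X
...OX
XO.OX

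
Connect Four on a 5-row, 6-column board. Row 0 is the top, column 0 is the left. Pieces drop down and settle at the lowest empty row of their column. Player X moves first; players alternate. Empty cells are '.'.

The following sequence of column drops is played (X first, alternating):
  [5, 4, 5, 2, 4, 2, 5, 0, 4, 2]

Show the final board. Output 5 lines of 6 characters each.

Answer: ......
......
..O.XX
..O.XX
O.O.OX

Derivation:
Move 1: X drops in col 5, lands at row 4
Move 2: O drops in col 4, lands at row 4
Move 3: X drops in col 5, lands at row 3
Move 4: O drops in col 2, lands at row 4
Move 5: X drops in col 4, lands at row 3
Move 6: O drops in col 2, lands at row 3
Move 7: X drops in col 5, lands at row 2
Move 8: O drops in col 0, lands at row 4
Move 9: X drops in col 4, lands at row 2
Move 10: O drops in col 2, lands at row 2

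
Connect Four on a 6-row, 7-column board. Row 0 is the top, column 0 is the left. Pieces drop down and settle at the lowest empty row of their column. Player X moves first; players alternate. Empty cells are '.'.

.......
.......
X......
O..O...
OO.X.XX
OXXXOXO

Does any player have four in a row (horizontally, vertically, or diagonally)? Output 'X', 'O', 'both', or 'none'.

none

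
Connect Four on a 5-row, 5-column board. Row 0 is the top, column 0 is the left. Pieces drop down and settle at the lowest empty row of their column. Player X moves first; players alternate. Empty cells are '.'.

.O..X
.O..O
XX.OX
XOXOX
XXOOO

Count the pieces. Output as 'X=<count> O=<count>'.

X=9 O=9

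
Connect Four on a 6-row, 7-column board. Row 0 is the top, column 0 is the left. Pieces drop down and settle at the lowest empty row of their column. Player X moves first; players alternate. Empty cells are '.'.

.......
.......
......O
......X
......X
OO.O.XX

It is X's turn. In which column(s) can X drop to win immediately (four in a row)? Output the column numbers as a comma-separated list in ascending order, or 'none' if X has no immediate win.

col 0: drop X → no win
col 1: drop X → no win
col 2: drop X → no win
col 3: drop X → no win
col 4: drop X → no win
col 5: drop X → no win
col 6: drop X → no win

Answer: none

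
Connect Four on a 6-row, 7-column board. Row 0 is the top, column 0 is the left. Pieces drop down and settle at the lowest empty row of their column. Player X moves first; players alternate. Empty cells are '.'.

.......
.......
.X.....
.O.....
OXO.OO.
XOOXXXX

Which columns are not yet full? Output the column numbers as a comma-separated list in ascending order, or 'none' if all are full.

col 0: top cell = '.' → open
col 1: top cell = '.' → open
col 2: top cell = '.' → open
col 3: top cell = '.' → open
col 4: top cell = '.' → open
col 5: top cell = '.' → open
col 6: top cell = '.' → open

Answer: 0,1,2,3,4,5,6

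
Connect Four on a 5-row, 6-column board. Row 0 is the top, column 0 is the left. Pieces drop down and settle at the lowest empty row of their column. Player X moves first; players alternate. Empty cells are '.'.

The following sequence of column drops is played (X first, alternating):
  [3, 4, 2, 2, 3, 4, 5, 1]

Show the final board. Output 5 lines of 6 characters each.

Move 1: X drops in col 3, lands at row 4
Move 2: O drops in col 4, lands at row 4
Move 3: X drops in col 2, lands at row 4
Move 4: O drops in col 2, lands at row 3
Move 5: X drops in col 3, lands at row 3
Move 6: O drops in col 4, lands at row 3
Move 7: X drops in col 5, lands at row 4
Move 8: O drops in col 1, lands at row 4

Answer: ......
......
......
..OXO.
.OXXOX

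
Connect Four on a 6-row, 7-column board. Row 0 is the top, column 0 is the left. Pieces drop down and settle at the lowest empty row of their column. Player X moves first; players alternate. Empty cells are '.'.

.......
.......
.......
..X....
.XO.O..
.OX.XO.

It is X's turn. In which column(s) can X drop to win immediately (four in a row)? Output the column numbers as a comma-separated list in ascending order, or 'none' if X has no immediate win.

col 0: drop X → no win
col 1: drop X → no win
col 2: drop X → no win
col 3: drop X → no win
col 4: drop X → no win
col 5: drop X → no win
col 6: drop X → no win

Answer: none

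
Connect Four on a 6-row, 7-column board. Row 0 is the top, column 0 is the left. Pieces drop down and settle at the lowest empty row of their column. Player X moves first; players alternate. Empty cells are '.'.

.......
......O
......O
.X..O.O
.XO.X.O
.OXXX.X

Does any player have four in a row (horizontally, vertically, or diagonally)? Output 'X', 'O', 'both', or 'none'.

O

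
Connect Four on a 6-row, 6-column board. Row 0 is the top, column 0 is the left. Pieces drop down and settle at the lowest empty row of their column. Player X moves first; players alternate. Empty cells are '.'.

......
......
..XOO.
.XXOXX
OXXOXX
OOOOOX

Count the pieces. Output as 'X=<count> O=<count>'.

X=10 O=10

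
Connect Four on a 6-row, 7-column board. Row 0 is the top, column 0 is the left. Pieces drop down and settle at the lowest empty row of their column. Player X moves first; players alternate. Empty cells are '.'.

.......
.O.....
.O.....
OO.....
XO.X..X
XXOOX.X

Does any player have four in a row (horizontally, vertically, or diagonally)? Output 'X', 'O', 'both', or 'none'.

O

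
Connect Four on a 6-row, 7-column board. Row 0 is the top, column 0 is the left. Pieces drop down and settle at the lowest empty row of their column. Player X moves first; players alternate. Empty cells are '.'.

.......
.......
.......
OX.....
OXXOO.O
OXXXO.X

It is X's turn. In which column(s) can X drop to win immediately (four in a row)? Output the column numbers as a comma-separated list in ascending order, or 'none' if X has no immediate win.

Answer: 0,1

Derivation:
col 0: drop X → WIN!
col 1: drop X → WIN!
col 2: drop X → no win
col 3: drop X → no win
col 4: drop X → no win
col 5: drop X → no win
col 6: drop X → no win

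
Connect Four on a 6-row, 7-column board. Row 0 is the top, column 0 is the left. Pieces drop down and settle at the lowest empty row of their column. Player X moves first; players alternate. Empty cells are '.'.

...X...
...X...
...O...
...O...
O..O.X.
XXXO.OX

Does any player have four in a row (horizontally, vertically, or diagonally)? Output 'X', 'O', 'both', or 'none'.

O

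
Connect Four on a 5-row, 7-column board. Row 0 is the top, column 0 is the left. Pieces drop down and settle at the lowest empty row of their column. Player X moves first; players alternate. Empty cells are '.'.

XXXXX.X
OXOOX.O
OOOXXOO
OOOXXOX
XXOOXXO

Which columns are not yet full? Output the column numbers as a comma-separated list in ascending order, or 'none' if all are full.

col 0: top cell = 'X' → FULL
col 1: top cell = 'X' → FULL
col 2: top cell = 'X' → FULL
col 3: top cell = 'X' → FULL
col 4: top cell = 'X' → FULL
col 5: top cell = '.' → open
col 6: top cell = 'X' → FULL

Answer: 5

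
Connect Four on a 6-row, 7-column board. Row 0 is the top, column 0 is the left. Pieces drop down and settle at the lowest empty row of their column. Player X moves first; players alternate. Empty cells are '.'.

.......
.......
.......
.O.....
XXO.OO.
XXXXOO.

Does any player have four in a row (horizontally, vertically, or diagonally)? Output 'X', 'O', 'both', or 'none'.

X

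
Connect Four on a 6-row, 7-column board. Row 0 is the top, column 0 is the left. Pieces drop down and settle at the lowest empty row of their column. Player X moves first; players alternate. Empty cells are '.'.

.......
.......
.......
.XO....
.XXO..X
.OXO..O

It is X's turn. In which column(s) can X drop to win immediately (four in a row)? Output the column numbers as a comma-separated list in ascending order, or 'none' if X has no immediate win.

col 0: drop X → no win
col 1: drop X → no win
col 2: drop X → no win
col 3: drop X → no win
col 4: drop X → no win
col 5: drop X → no win
col 6: drop X → no win

Answer: none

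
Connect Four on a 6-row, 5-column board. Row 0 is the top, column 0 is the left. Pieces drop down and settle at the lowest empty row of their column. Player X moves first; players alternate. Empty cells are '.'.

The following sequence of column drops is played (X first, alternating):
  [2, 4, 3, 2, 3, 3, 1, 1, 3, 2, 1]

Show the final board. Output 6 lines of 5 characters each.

Answer: .....
.....
...X.
.XOO.
.OOX.
.XXXO

Derivation:
Move 1: X drops in col 2, lands at row 5
Move 2: O drops in col 4, lands at row 5
Move 3: X drops in col 3, lands at row 5
Move 4: O drops in col 2, lands at row 4
Move 5: X drops in col 3, lands at row 4
Move 6: O drops in col 3, lands at row 3
Move 7: X drops in col 1, lands at row 5
Move 8: O drops in col 1, lands at row 4
Move 9: X drops in col 3, lands at row 2
Move 10: O drops in col 2, lands at row 3
Move 11: X drops in col 1, lands at row 3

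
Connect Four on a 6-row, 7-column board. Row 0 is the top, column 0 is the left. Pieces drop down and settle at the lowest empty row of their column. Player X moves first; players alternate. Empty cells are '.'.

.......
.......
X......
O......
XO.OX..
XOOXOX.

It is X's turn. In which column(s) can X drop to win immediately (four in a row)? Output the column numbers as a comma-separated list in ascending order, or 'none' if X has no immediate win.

col 0: drop X → no win
col 1: drop X → no win
col 2: drop X → no win
col 3: drop X → no win
col 4: drop X → no win
col 5: drop X → no win
col 6: drop X → no win

Answer: none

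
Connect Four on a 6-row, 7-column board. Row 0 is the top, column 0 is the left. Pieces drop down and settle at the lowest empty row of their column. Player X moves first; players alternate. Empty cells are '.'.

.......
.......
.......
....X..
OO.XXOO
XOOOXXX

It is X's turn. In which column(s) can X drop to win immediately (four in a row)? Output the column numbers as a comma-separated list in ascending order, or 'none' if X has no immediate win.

col 0: drop X → no win
col 1: drop X → no win
col 2: drop X → no win
col 3: drop X → no win
col 4: drop X → WIN!
col 5: drop X → no win
col 6: drop X → no win

Answer: 4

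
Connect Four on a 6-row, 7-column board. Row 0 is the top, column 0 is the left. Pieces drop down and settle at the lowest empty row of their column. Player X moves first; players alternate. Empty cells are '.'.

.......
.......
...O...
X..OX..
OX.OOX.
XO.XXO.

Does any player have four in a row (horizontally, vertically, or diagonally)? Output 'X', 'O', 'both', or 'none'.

none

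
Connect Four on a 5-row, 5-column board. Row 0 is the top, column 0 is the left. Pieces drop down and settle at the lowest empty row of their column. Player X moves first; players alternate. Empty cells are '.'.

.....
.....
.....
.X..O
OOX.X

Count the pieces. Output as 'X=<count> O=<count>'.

X=3 O=3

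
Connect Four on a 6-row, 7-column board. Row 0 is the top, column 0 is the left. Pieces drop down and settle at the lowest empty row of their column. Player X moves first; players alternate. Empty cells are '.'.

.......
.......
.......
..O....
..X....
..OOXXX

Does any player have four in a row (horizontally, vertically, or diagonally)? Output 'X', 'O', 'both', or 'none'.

none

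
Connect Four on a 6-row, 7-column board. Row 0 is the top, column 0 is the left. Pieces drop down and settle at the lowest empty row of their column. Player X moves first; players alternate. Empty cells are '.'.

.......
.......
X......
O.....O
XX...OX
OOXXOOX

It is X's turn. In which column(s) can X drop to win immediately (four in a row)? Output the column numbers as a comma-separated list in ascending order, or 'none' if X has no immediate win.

Answer: none

Derivation:
col 0: drop X → no win
col 1: drop X → no win
col 2: drop X → no win
col 3: drop X → no win
col 4: drop X → no win
col 5: drop X → no win
col 6: drop X → no win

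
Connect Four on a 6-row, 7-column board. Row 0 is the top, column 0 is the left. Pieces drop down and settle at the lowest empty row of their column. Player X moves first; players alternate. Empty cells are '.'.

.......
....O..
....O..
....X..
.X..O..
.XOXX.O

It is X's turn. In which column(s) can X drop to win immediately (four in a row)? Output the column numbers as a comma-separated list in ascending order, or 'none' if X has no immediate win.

Answer: none

Derivation:
col 0: drop X → no win
col 1: drop X → no win
col 2: drop X → no win
col 3: drop X → no win
col 4: drop X → no win
col 5: drop X → no win
col 6: drop X → no win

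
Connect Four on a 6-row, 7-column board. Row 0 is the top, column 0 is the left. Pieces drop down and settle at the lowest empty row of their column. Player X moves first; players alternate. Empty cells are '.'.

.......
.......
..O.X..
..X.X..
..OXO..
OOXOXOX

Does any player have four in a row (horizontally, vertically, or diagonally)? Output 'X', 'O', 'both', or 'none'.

none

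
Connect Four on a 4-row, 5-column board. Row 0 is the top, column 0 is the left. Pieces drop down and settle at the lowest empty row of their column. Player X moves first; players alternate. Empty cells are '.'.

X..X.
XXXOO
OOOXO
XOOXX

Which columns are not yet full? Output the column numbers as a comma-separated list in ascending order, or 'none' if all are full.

col 0: top cell = 'X' → FULL
col 1: top cell = '.' → open
col 2: top cell = '.' → open
col 3: top cell = 'X' → FULL
col 4: top cell = '.' → open

Answer: 1,2,4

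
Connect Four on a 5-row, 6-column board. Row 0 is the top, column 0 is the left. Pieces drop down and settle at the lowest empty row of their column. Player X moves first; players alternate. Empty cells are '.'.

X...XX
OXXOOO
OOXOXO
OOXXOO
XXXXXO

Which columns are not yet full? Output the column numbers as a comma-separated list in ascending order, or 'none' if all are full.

Answer: 1,2,3

Derivation:
col 0: top cell = 'X' → FULL
col 1: top cell = '.' → open
col 2: top cell = '.' → open
col 3: top cell = '.' → open
col 4: top cell = 'X' → FULL
col 5: top cell = 'X' → FULL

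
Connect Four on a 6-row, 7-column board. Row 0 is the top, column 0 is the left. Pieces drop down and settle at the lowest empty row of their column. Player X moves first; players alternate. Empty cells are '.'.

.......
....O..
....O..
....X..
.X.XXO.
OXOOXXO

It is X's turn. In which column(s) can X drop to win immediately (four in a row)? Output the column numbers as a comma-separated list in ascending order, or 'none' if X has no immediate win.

col 0: drop X → no win
col 1: drop X → no win
col 2: drop X → WIN!
col 3: drop X → no win
col 4: drop X → no win
col 5: drop X → no win
col 6: drop X → no win

Answer: 2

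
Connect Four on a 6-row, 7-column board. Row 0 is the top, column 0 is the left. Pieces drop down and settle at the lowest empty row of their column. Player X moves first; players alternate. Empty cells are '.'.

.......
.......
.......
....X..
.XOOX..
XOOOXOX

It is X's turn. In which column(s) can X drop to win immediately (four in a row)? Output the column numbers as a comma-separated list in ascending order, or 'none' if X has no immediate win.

Answer: 4

Derivation:
col 0: drop X → no win
col 1: drop X → no win
col 2: drop X → no win
col 3: drop X → no win
col 4: drop X → WIN!
col 5: drop X → no win
col 6: drop X → no win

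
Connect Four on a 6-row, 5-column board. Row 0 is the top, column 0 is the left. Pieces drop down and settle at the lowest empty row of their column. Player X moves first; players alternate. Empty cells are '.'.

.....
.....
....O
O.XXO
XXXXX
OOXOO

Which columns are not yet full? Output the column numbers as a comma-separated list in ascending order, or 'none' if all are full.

Answer: 0,1,2,3,4

Derivation:
col 0: top cell = '.' → open
col 1: top cell = '.' → open
col 2: top cell = '.' → open
col 3: top cell = '.' → open
col 4: top cell = '.' → open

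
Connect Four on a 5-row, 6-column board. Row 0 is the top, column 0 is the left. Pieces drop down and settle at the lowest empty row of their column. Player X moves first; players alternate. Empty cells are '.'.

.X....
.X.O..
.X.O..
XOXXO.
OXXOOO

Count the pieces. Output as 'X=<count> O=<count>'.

X=8 O=8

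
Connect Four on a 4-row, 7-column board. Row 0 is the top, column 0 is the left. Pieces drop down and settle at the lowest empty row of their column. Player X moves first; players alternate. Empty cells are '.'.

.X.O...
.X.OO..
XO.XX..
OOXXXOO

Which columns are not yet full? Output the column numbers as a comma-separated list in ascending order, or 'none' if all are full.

Answer: 0,2,4,5,6

Derivation:
col 0: top cell = '.' → open
col 1: top cell = 'X' → FULL
col 2: top cell = '.' → open
col 3: top cell = 'O' → FULL
col 4: top cell = '.' → open
col 5: top cell = '.' → open
col 6: top cell = '.' → open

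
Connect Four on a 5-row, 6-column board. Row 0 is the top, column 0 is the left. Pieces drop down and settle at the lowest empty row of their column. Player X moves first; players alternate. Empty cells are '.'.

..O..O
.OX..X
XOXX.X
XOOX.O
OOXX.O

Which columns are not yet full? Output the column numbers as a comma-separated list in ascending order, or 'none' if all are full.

Answer: 0,1,3,4

Derivation:
col 0: top cell = '.' → open
col 1: top cell = '.' → open
col 2: top cell = 'O' → FULL
col 3: top cell = '.' → open
col 4: top cell = '.' → open
col 5: top cell = 'O' → FULL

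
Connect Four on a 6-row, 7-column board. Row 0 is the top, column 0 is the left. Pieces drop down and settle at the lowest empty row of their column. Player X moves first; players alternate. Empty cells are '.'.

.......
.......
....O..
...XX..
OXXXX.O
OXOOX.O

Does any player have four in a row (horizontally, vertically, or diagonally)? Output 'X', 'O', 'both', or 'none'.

X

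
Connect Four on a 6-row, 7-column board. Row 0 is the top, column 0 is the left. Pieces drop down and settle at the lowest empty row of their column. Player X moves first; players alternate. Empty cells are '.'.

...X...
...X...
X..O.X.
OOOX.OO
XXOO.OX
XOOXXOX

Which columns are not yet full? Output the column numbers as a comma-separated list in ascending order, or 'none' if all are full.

col 0: top cell = '.' → open
col 1: top cell = '.' → open
col 2: top cell = '.' → open
col 3: top cell = 'X' → FULL
col 4: top cell = '.' → open
col 5: top cell = '.' → open
col 6: top cell = '.' → open

Answer: 0,1,2,4,5,6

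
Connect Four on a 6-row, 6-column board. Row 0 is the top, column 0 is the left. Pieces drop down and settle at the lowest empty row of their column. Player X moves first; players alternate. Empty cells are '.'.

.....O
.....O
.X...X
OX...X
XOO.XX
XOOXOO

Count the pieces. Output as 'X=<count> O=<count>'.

X=9 O=9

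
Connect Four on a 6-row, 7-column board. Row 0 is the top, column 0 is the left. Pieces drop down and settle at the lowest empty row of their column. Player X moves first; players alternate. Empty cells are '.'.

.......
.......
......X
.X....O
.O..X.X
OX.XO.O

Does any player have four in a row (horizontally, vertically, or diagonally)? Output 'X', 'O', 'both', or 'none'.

none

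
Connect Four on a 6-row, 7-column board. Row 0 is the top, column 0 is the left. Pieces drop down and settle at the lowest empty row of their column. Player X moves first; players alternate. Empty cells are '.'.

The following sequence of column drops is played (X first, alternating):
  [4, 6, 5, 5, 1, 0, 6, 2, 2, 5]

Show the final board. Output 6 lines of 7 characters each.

Move 1: X drops in col 4, lands at row 5
Move 2: O drops in col 6, lands at row 5
Move 3: X drops in col 5, lands at row 5
Move 4: O drops in col 5, lands at row 4
Move 5: X drops in col 1, lands at row 5
Move 6: O drops in col 0, lands at row 5
Move 7: X drops in col 6, lands at row 4
Move 8: O drops in col 2, lands at row 5
Move 9: X drops in col 2, lands at row 4
Move 10: O drops in col 5, lands at row 3

Answer: .......
.......
.......
.....O.
..X..OX
OXO.XXO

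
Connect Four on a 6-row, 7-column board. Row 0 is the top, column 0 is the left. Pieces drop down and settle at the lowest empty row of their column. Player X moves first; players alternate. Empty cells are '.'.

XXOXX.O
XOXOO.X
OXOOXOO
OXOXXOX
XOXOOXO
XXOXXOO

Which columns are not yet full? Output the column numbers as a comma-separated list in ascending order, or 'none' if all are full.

Answer: 5

Derivation:
col 0: top cell = 'X' → FULL
col 1: top cell = 'X' → FULL
col 2: top cell = 'O' → FULL
col 3: top cell = 'X' → FULL
col 4: top cell = 'X' → FULL
col 5: top cell = '.' → open
col 6: top cell = 'O' → FULL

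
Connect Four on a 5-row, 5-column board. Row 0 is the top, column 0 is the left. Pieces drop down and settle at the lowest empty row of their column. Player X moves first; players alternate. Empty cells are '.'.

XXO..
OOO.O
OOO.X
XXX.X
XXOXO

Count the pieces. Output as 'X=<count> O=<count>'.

X=10 O=10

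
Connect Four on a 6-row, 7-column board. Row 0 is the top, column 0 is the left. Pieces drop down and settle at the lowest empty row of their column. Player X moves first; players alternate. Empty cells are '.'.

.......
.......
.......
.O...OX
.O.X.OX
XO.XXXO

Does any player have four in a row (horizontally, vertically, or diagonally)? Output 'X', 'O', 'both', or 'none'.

none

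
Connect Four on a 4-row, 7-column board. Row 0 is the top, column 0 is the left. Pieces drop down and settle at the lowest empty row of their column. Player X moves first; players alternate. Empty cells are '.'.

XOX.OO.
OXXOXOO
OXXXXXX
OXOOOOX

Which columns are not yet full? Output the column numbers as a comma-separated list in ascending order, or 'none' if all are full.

col 0: top cell = 'X' → FULL
col 1: top cell = 'O' → FULL
col 2: top cell = 'X' → FULL
col 3: top cell = '.' → open
col 4: top cell = 'O' → FULL
col 5: top cell = 'O' → FULL
col 6: top cell = '.' → open

Answer: 3,6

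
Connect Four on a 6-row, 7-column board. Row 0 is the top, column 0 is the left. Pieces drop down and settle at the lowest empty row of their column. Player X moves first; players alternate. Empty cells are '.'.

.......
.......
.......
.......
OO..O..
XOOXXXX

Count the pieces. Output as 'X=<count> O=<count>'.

X=5 O=5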